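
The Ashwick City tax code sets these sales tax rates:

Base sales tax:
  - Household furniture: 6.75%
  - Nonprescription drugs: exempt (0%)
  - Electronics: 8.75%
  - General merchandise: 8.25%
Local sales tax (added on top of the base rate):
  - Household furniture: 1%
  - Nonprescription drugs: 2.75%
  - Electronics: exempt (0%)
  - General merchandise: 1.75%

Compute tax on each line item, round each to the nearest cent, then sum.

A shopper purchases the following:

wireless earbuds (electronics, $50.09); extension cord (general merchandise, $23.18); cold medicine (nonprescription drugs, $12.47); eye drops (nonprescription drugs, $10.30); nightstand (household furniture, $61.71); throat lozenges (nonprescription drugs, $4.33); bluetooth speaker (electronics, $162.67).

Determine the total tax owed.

$26.45

Wireless earbuds $50.09: electronics → 8.75% + 0% local = 8.75% → $4.38
Extension cord $23.18: general merchandise → 8.25% + 1.75% local = 10% → $2.32
Cold medicine $12.47: nonprescription drugs → 0% + 2.75% local = 2.75% → $0.34
Eye drops $10.30: nonprescription drugs → 0% + 2.75% local = 2.75% → $0.28
Nightstand $61.71: household furniture → 6.75% + 1% local = 7.75% → $4.78
Throat lozenges $4.33: nonprescription drugs → 0% + 2.75% local = 2.75% → $0.12
Bluetooth speaker $162.67: electronics → 8.75% + 0% local = 8.75% → $14.23
Total tax = $4.38 + $2.32 + $0.34 + $0.28 + $4.78 + $0.12 + $14.23 = $26.45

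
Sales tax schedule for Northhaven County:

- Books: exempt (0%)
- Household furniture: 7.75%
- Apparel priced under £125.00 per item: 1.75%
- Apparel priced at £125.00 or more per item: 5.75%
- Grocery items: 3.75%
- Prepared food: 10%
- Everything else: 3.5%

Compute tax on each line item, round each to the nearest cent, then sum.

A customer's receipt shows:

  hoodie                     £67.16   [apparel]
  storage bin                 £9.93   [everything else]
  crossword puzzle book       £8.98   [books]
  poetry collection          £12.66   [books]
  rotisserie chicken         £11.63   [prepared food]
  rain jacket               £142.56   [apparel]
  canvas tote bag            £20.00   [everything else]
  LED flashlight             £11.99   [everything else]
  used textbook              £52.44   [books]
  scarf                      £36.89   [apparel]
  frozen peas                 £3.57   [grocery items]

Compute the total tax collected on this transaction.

Hoodie £67.16: apparel, under £125.00 → 1.75% → £1.18
Storage bin £9.93: everything else → 3.5% → £0.35
Crossword puzzle book £8.98: books → 0% → £0.00
Poetry collection £12.66: books → 0% → £0.00
Rotisserie chicken £11.63: prepared food → 10% → £1.16
Rain jacket £142.56: apparel, £125.00 or more → 5.75% → £8.20
Canvas tote bag £20.00: everything else → 3.5% → £0.70
LED flashlight £11.99: everything else → 3.5% → £0.42
Used textbook £52.44: books → 0% → £0.00
Scarf £36.89: apparel, under £125.00 → 1.75% → £0.65
Frozen peas £3.57: grocery items → 3.75% → £0.13
Total tax = £1.18 + £0.35 + £1.16 + £8.20 + £0.70 + £0.42 + £0.65 + £0.13 = £12.79

£12.79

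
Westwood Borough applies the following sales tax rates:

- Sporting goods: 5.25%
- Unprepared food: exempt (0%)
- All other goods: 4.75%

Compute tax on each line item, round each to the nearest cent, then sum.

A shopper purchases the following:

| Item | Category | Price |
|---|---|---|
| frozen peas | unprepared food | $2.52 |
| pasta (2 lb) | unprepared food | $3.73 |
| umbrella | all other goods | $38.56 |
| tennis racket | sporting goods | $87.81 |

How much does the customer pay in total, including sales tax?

$139.06

Frozen peas $2.52: unprepared food → 0% → $0.00
Pasta (2 lb) $3.73: unprepared food → 0% → $0.00
Umbrella $38.56: all other goods → 4.75% → $1.83
Tennis racket $87.81: sporting goods → 5.25% → $4.61
Subtotal = $132.62; tax = $6.44; total due = $139.06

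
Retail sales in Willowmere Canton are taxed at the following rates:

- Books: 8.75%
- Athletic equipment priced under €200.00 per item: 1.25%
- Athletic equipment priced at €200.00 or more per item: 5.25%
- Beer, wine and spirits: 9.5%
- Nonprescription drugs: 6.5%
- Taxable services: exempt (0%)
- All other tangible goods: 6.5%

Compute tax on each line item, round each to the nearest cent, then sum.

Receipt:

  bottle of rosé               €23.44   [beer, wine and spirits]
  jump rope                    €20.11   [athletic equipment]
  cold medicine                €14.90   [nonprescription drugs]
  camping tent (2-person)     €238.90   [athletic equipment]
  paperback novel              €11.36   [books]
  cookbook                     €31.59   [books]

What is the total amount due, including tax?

€360.04

Bottle of rosé €23.44: beer, wine and spirits → 9.5% → €2.23
Jump rope €20.11: athletic equipment, under €200.00 → 1.25% → €0.25
Cold medicine €14.90: nonprescription drugs → 6.5% → €0.97
Camping tent (2-person) €238.90: athletic equipment, €200.00 or more → 5.25% → €12.54
Paperback novel €11.36: books → 8.75% → €0.99
Cookbook €31.59: books → 8.75% → €2.76
Subtotal = €340.30; tax = €19.74; total due = €360.04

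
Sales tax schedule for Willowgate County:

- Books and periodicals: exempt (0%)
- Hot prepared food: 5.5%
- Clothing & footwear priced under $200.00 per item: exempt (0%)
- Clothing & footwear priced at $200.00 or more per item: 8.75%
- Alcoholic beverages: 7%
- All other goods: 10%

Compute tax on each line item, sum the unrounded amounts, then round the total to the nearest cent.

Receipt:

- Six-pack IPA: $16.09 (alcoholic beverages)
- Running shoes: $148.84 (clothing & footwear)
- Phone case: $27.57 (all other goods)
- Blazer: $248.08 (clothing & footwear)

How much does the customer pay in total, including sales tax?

$466.17

Six-pack IPA $16.09: alcoholic beverages → 7% → $1.1263
Running shoes $148.84: clothing & footwear, under $200.00 → 0% → $0.00
Phone case $27.57: all other goods → 10% → $2.757
Blazer $248.08: clothing & footwear, $200.00 or more → 8.75% → $21.707
Subtotal = $440.58; unrounded tax = $25.5903 → $25.59; total due = $466.17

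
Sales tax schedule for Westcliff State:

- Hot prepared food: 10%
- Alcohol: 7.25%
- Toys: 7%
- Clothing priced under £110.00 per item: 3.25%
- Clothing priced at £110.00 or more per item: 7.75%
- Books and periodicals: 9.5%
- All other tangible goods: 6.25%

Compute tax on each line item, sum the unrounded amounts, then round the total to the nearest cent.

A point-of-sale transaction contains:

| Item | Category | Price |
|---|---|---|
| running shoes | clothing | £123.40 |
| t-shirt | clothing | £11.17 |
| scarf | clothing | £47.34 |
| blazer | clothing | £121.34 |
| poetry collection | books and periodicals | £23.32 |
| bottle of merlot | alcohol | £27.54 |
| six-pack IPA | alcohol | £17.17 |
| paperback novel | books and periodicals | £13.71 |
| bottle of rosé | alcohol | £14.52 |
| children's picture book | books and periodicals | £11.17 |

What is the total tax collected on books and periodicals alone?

£4.58

Poetry collection £23.32: books and periodicals → 9.5% → £2.2154
Paperback novel £13.71: books and periodicals → 9.5% → £1.30245
Children's picture book £11.17: books and periodicals → 9.5% → £1.06115
Tax on books and periodicals: unrounded sum = £4.579 → £4.58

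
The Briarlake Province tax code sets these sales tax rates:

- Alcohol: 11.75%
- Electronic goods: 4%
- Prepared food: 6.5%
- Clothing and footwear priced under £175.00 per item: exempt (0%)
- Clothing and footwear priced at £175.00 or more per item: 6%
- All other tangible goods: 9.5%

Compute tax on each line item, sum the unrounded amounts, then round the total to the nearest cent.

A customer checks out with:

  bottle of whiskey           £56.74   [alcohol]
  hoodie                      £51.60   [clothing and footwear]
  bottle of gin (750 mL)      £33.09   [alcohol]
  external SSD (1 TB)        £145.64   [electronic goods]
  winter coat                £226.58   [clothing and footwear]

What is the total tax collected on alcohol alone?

Bottle of whiskey £56.74: alcohol → 11.75% → £6.66695
Bottle of gin (750 mL) £33.09: alcohol → 11.75% → £3.888075
Tax on alcohol: unrounded sum = £10.555025 → £10.56

£10.56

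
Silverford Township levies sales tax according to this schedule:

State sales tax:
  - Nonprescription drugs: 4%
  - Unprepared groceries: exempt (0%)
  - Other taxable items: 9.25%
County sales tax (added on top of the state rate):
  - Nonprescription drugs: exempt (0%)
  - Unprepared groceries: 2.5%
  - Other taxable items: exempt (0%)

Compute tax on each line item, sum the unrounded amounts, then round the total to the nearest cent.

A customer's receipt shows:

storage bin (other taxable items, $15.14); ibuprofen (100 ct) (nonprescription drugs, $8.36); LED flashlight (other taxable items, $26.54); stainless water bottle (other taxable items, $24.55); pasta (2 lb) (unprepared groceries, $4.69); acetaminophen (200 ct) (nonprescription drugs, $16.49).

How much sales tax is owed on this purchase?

Storage bin $15.14: other taxable items → 9.25% + 0% county = 9.25% → $1.40045
Ibuprofen (100 ct) $8.36: nonprescription drugs → 4% + 0% county = 4% → $0.3344
LED flashlight $26.54: other taxable items → 9.25% + 0% county = 9.25% → $2.45495
Stainless water bottle $24.55: other taxable items → 9.25% + 0% county = 9.25% → $2.270875
Pasta (2 lb) $4.69: unprepared groceries → 0% + 2.5% county = 2.5% → $0.11725
Acetaminophen (200 ct) $16.49: nonprescription drugs → 4% + 0% county = 4% → $0.6596
Unrounded tax sum = $7.237525 → $7.24

$7.24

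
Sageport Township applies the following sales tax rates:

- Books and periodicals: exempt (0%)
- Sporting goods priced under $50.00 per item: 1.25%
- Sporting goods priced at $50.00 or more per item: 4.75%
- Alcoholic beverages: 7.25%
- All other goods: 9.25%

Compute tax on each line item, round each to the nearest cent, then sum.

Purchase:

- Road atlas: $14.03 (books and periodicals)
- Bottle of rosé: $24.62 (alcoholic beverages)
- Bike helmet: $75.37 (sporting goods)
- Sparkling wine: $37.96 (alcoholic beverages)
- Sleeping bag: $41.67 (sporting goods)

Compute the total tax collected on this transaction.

Road atlas $14.03: books and periodicals → 0% → $0.00
Bottle of rosé $24.62: alcoholic beverages → 7.25% → $1.78
Bike helmet $75.37: sporting goods, $50.00 or more → 4.75% → $3.58
Sparkling wine $37.96: alcoholic beverages → 7.25% → $2.75
Sleeping bag $41.67: sporting goods, under $50.00 → 1.25% → $0.52
Total tax = $1.78 + $3.58 + $2.75 + $0.52 = $8.63

$8.63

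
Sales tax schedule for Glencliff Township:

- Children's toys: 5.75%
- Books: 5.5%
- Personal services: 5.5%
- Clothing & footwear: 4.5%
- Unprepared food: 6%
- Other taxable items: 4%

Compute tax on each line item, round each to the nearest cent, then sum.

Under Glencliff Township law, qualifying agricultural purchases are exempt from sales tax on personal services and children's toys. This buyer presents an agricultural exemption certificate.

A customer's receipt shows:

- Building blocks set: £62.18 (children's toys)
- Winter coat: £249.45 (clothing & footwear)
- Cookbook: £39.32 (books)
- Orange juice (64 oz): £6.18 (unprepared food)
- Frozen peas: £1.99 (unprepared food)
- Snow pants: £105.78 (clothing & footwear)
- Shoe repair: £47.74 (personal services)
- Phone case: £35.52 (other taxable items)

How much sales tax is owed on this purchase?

Building blocks set £62.18: children's toys, buyer-exempt → 0% → £0.00
Winter coat £249.45: clothing & footwear → 4.5% → £11.23
Cookbook £39.32: books → 5.5% → £2.16
Orange juice (64 oz) £6.18: unprepared food → 6% → £0.37
Frozen peas £1.99: unprepared food → 6% → £0.12
Snow pants £105.78: clothing & footwear → 4.5% → £4.76
Shoe repair £47.74: personal services, buyer-exempt → 0% → £0.00
Phone case £35.52: other taxable items → 4% → £1.42
Total tax = £11.23 + £2.16 + £0.37 + £0.12 + £4.76 + £1.42 = £20.06

£20.06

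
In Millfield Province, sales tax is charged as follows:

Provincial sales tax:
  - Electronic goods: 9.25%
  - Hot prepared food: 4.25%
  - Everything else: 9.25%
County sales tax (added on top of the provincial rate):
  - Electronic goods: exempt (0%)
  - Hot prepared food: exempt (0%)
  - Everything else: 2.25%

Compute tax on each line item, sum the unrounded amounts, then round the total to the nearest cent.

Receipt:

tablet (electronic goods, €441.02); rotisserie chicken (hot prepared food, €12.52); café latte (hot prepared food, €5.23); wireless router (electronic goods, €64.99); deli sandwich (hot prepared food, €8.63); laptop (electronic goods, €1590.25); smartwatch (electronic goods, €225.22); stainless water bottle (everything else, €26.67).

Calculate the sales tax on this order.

Tablet €441.02: electronic goods → 9.25% + 0% county = 9.25% → €40.79435
Rotisserie chicken €12.52: hot prepared food → 4.25% + 0% county = 4.25% → €0.5321
Café latte €5.23: hot prepared food → 4.25% + 0% county = 4.25% → €0.222275
Wireless router €64.99: electronic goods → 9.25% + 0% county = 9.25% → €6.011575
Deli sandwich €8.63: hot prepared food → 4.25% + 0% county = 4.25% → €0.366775
Laptop €1590.25: electronic goods → 9.25% + 0% county = 9.25% → €147.098125
Smartwatch €225.22: electronic goods → 9.25% + 0% county = 9.25% → €20.83285
Stainless water bottle €26.67: everything else → 9.25% + 2.25% county = 11.5% → €3.06705
Unrounded tax sum = €218.9251 → €218.93

€218.93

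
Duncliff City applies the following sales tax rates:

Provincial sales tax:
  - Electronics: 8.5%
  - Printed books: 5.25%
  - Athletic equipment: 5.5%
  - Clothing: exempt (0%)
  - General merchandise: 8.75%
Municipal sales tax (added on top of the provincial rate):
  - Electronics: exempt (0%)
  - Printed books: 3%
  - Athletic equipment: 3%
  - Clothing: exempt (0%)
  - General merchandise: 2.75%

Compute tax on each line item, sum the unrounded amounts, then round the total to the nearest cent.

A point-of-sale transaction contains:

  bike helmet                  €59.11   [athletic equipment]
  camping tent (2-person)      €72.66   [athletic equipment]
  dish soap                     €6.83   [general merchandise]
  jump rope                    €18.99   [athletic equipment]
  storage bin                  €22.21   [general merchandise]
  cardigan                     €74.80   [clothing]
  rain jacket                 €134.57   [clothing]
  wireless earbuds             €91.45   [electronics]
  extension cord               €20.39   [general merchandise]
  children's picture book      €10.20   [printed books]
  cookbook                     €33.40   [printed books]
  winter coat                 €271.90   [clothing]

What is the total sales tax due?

€29.87

Bike helmet €59.11: athletic equipment → 5.5% + 3% municipal = 8.5% → €5.02435
Camping tent (2-person) €72.66: athletic equipment → 5.5% + 3% municipal = 8.5% → €6.1761
Dish soap €6.83: general merchandise → 8.75% + 2.75% municipal = 11.5% → €0.78545
Jump rope €18.99: athletic equipment → 5.5% + 3% municipal = 8.5% → €1.61415
Storage bin €22.21: general merchandise → 8.75% + 2.75% municipal = 11.5% → €2.55415
Cardigan €74.80: clothing → 0% + 0% municipal = 0% → €0.00
Rain jacket €134.57: clothing → 0% + 0% municipal = 0% → €0.00
Wireless earbuds €91.45: electronics → 8.5% + 0% municipal = 8.5% → €7.77325
Extension cord €20.39: general merchandise → 8.75% + 2.75% municipal = 11.5% → €2.34485
Children's picture book €10.20: printed books → 5.25% + 3% municipal = 8.25% → €0.8415
Cookbook €33.40: printed books → 5.25% + 3% municipal = 8.25% → €2.7555
Winter coat €271.90: clothing → 0% + 0% municipal = 0% → €0.00
Unrounded tax sum = €29.8693 → €29.87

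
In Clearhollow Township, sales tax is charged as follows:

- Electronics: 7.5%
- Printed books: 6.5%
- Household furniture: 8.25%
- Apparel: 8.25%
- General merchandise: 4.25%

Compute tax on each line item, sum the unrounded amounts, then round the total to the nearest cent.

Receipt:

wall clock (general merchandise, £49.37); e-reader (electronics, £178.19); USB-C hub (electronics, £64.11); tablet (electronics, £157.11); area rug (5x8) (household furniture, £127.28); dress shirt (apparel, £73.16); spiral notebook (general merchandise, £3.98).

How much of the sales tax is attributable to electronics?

E-reader £178.19: electronics → 7.5% → £13.36425
USB-C hub £64.11: electronics → 7.5% → £4.80825
Tablet £157.11: electronics → 7.5% → £11.78325
Tax on electronics: unrounded sum = £29.95575 → £29.96

£29.96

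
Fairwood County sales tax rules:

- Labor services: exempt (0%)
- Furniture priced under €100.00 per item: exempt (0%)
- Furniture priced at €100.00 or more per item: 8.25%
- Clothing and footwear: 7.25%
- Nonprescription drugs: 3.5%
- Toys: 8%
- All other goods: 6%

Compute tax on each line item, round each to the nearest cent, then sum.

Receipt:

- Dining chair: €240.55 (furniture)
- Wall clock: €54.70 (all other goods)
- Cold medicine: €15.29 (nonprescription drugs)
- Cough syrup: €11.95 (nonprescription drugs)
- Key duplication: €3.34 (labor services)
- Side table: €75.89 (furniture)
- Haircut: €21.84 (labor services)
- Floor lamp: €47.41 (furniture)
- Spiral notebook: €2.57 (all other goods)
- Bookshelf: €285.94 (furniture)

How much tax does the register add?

Dining chair €240.55: furniture, €100.00 or more → 8.25% → €19.85
Wall clock €54.70: all other goods → 6% → €3.28
Cold medicine €15.29: nonprescription drugs → 3.5% → €0.54
Cough syrup €11.95: nonprescription drugs → 3.5% → €0.42
Key duplication €3.34: labor services → 0% → €0.00
Side table €75.89: furniture, under €100.00 → 0% → €0.00
Haircut €21.84: labor services → 0% → €0.00
Floor lamp €47.41: furniture, under €100.00 → 0% → €0.00
Spiral notebook €2.57: all other goods → 6% → €0.15
Bookshelf €285.94: furniture, €100.00 or more → 8.25% → €23.59
Total tax = €19.85 + €3.28 + €0.54 + €0.42 + €0.15 + €23.59 = €47.83

€47.83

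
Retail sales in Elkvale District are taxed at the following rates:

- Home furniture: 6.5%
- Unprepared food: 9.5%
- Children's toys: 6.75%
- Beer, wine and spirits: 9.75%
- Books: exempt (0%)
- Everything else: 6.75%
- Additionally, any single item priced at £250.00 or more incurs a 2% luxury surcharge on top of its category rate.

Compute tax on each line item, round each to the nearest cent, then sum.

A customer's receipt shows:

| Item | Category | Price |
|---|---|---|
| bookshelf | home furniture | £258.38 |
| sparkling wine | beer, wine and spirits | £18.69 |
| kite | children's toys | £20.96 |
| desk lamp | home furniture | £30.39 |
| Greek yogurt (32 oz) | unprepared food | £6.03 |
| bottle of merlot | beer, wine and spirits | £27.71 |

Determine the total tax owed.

£30.44

Bookshelf £258.38: home furniture → 6.5% + 2% surcharge = 8.5% → £21.96
Sparkling wine £18.69: beer, wine and spirits → 9.75% → £1.82
Kite £20.96: children's toys → 6.75% → £1.41
Desk lamp £30.39: home furniture → 6.5% → £1.98
Greek yogurt (32 oz) £6.03: unprepared food → 9.5% → £0.57
Bottle of merlot £27.71: beer, wine and spirits → 9.75% → £2.70
Total tax = £21.96 + £1.82 + £1.41 + £1.98 + £0.57 + £2.70 = £30.44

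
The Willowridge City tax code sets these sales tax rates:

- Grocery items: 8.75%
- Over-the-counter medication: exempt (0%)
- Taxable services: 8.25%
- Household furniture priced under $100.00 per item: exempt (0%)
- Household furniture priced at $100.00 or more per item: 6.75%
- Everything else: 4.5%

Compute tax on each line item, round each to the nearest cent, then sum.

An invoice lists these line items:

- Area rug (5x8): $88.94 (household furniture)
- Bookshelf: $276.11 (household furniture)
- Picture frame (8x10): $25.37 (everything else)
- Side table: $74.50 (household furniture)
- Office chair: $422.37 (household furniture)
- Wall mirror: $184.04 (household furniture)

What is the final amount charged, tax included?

Area rug (5x8) $88.94: household furniture, under $100.00 → 0% → $0.00
Bookshelf $276.11: household furniture, $100.00 or more → 6.75% → $18.64
Picture frame (8x10) $25.37: everything else → 4.5% → $1.14
Side table $74.50: household furniture, under $100.00 → 0% → $0.00
Office chair $422.37: household furniture, $100.00 or more → 6.75% → $28.51
Wall mirror $184.04: household furniture, $100.00 or more → 6.75% → $12.42
Subtotal = $1071.33; tax = $60.71; total due = $1132.04

$1132.04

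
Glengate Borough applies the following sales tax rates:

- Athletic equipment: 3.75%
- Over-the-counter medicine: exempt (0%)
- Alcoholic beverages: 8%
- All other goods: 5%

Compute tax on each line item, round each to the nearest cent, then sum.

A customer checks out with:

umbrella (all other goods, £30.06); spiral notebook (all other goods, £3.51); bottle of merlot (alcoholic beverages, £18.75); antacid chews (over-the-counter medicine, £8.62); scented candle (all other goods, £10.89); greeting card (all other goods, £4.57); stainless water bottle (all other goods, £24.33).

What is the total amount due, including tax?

£105.90

Umbrella £30.06: all other goods → 5% → £1.50
Spiral notebook £3.51: all other goods → 5% → £0.18
Bottle of merlot £18.75: alcoholic beverages → 8% → £1.50
Antacid chews £8.62: over-the-counter medicine → 0% → £0.00
Scented candle £10.89: all other goods → 5% → £0.54
Greeting card £4.57: all other goods → 5% → £0.23
Stainless water bottle £24.33: all other goods → 5% → £1.22
Subtotal = £100.73; tax = £5.17; total due = £105.90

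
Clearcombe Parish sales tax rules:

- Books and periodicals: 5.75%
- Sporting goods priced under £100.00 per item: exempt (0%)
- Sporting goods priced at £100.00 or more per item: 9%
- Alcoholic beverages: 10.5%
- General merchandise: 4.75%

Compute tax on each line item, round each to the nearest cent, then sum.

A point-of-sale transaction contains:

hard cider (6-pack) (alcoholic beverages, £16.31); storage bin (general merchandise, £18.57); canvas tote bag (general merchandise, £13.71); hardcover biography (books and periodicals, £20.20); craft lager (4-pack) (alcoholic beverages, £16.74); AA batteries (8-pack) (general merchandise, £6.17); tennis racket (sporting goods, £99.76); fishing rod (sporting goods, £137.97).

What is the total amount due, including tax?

Hard cider (6-pack) £16.31: alcoholic beverages → 10.5% → £1.71
Storage bin £18.57: general merchandise → 4.75% → £0.88
Canvas tote bag £13.71: general merchandise → 4.75% → £0.65
Hardcover biography £20.20: books and periodicals → 5.75% → £1.16
Craft lager (4-pack) £16.74: alcoholic beverages → 10.5% → £1.76
AA batteries (8-pack) £6.17: general merchandise → 4.75% → £0.29
Tennis racket £99.76: sporting goods, under £100.00 → 0% → £0.00
Fishing rod £137.97: sporting goods, £100.00 or more → 9% → £12.42
Subtotal = £329.43; tax = £18.87; total due = £348.30

£348.30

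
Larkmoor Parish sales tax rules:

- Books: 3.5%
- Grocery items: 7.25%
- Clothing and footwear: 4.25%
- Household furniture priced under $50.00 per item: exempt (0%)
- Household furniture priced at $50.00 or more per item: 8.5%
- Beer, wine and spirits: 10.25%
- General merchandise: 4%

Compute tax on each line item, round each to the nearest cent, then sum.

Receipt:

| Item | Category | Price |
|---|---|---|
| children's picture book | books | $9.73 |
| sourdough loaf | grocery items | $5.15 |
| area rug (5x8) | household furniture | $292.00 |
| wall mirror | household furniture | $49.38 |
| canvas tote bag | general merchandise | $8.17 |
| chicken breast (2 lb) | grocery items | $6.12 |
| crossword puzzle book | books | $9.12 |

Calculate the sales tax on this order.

$26.62

Children's picture book $9.73: books → 3.5% → $0.34
Sourdough loaf $5.15: grocery items → 7.25% → $0.37
Area rug (5x8) $292.00: household furniture, $50.00 or more → 8.5% → $24.82
Wall mirror $49.38: household furniture, under $50.00 → 0% → $0.00
Canvas tote bag $8.17: general merchandise → 4% → $0.33
Chicken breast (2 lb) $6.12: grocery items → 7.25% → $0.44
Crossword puzzle book $9.12: books → 3.5% → $0.32
Total tax = $0.34 + $0.37 + $24.82 + $0.33 + $0.44 + $0.32 = $26.62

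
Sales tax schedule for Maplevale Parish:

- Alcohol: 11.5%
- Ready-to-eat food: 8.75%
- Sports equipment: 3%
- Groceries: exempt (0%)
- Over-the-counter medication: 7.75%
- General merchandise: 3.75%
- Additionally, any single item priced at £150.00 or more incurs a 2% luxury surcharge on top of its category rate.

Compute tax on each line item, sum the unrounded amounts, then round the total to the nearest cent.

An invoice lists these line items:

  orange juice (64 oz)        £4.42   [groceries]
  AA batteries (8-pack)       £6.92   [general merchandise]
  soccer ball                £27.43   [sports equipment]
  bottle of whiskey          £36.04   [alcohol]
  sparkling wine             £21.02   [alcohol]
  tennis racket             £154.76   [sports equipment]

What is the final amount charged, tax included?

Orange juice (64 oz) £4.42: groceries → 0% → £0.00
AA batteries (8-pack) £6.92: general merchandise → 3.75% → £0.2595
Soccer ball £27.43: sports equipment → 3% → £0.8229
Bottle of whiskey £36.04: alcohol → 11.5% → £4.1446
Sparkling wine £21.02: alcohol → 11.5% → £2.4173
Tennis racket £154.76: sports equipment → 3% + 2% surcharge = 5% → £7.738
Subtotal = £250.59; unrounded tax = £15.3823 → £15.38; total due = £265.97

£265.97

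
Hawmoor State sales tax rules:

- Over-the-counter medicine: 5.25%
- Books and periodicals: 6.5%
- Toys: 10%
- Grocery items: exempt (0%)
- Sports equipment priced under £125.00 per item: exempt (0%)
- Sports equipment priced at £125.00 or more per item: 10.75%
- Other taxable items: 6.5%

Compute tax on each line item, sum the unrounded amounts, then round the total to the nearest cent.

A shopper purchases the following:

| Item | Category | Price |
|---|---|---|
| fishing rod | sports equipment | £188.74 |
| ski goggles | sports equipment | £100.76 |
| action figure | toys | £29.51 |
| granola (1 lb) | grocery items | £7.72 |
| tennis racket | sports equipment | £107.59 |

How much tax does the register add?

£23.24

Fishing rod £188.74: sports equipment, £125.00 or more → 10.75% → £20.28955
Ski goggles £100.76: sports equipment, under £125.00 → 0% → £0.00
Action figure £29.51: toys → 10% → £2.951
Granola (1 lb) £7.72: grocery items → 0% → £0.00
Tennis racket £107.59: sports equipment, under £125.00 → 0% → £0.00
Unrounded tax sum = £23.24055 → £23.24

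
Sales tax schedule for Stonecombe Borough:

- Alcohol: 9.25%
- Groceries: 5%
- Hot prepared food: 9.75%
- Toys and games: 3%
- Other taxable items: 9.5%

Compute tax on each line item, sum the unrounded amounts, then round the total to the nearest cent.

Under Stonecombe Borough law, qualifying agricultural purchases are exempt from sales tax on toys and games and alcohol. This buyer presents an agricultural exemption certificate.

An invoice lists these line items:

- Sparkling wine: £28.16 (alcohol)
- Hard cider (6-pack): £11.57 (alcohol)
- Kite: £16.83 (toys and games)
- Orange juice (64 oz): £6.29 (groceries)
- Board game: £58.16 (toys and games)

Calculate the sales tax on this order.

Sparkling wine £28.16: alcohol, buyer-exempt → 0% → £0.00
Hard cider (6-pack) £11.57: alcohol, buyer-exempt → 0% → £0.00
Kite £16.83: toys and games, buyer-exempt → 0% → £0.00
Orange juice (64 oz) £6.29: groceries → 5% → £0.3145
Board game £58.16: toys and games, buyer-exempt → 0% → £0.00
Unrounded tax sum = £0.3145 → £0.31

£0.31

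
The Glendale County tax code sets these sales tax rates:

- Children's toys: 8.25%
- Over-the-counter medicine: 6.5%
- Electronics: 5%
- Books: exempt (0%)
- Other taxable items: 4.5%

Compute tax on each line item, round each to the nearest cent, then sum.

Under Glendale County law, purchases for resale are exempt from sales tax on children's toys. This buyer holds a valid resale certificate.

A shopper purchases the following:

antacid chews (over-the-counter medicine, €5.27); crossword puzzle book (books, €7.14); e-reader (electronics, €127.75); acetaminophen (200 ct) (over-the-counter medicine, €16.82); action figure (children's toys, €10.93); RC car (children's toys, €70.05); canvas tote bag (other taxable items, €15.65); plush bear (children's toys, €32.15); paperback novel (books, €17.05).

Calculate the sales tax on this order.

Antacid chews €5.27: over-the-counter medicine → 6.5% → €0.34
Crossword puzzle book €7.14: books → 0% → €0.00
E-reader €127.75: electronics → 5% → €6.39
Acetaminophen (200 ct) €16.82: over-the-counter medicine → 6.5% → €1.09
Action figure €10.93: children's toys, buyer-exempt → 0% → €0.00
RC car €70.05: children's toys, buyer-exempt → 0% → €0.00
Canvas tote bag €15.65: other taxable items → 4.5% → €0.70
Plush bear €32.15: children's toys, buyer-exempt → 0% → €0.00
Paperback novel €17.05: books → 0% → €0.00
Total tax = €0.34 + €6.39 + €1.09 + €0.70 = €8.52

€8.52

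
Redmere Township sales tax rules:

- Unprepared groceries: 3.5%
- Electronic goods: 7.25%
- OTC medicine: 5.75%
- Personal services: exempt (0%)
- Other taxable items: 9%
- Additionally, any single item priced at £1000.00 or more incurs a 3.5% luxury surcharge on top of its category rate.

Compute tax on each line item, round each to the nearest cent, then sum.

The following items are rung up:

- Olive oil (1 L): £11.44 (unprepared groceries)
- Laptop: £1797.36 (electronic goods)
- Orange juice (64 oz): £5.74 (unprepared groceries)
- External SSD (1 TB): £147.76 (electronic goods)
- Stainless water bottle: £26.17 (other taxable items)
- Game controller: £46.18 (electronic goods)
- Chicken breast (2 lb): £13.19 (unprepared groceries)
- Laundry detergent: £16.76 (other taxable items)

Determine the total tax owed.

Olive oil (1 L) £11.44: unprepared groceries → 3.5% → £0.40
Laptop £1797.36: electronic goods → 7.25% + 3.5% surcharge = 10.75% → £193.22
Orange juice (64 oz) £5.74: unprepared groceries → 3.5% → £0.20
External SSD (1 TB) £147.76: electronic goods → 7.25% → £10.71
Stainless water bottle £26.17: other taxable items → 9% → £2.36
Game controller £46.18: electronic goods → 7.25% → £3.35
Chicken breast (2 lb) £13.19: unprepared groceries → 3.5% → £0.46
Laundry detergent £16.76: other taxable items → 9% → £1.51
Total tax = £0.40 + £193.22 + £0.20 + £10.71 + £2.36 + £3.35 + £0.46 + £1.51 = £212.21

£212.21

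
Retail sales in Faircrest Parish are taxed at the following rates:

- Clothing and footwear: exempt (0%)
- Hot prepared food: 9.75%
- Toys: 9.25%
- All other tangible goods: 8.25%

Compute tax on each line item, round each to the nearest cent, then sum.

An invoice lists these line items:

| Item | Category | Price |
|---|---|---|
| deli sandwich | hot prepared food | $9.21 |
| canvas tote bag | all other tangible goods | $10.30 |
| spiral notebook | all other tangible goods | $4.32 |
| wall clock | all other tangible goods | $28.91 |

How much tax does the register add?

$4.50

Deli sandwich $9.21: hot prepared food → 9.75% → $0.90
Canvas tote bag $10.30: all other tangible goods → 8.25% → $0.85
Spiral notebook $4.32: all other tangible goods → 8.25% → $0.36
Wall clock $28.91: all other tangible goods → 8.25% → $2.39
Total tax = $0.90 + $0.85 + $0.36 + $2.39 = $4.50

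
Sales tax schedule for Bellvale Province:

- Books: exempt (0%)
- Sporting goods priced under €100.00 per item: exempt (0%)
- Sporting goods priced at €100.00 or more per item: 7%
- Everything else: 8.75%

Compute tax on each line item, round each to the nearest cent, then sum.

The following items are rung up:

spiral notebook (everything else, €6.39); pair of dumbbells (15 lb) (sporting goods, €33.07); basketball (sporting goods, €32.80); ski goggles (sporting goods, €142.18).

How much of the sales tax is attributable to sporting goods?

€9.95

Pair of dumbbells (15 lb) €33.07: sporting goods, under €100.00 → 0% → €0.00
Basketball €32.80: sporting goods, under €100.00 → 0% → €0.00
Ski goggles €142.18: sporting goods, €100.00 or more → 7% → €9.95
Tax on sporting goods = €0.00 + €0.00 + €9.95 = €9.95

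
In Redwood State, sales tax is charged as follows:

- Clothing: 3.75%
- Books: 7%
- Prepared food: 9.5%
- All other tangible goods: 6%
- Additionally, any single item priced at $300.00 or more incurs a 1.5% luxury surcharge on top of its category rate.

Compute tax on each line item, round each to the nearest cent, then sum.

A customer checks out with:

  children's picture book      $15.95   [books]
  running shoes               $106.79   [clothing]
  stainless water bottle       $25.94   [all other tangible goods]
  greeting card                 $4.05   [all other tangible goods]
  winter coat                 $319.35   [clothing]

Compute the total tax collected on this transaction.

Children's picture book $15.95: books → 7% → $1.12
Running shoes $106.79: clothing → 3.75% → $4.00
Stainless water bottle $25.94: all other tangible goods → 6% → $1.56
Greeting card $4.05: all other tangible goods → 6% → $0.24
Winter coat $319.35: clothing → 3.75% + 1.5% surcharge = 5.25% → $16.77
Total tax = $1.12 + $4.00 + $1.56 + $0.24 + $16.77 = $23.69

$23.69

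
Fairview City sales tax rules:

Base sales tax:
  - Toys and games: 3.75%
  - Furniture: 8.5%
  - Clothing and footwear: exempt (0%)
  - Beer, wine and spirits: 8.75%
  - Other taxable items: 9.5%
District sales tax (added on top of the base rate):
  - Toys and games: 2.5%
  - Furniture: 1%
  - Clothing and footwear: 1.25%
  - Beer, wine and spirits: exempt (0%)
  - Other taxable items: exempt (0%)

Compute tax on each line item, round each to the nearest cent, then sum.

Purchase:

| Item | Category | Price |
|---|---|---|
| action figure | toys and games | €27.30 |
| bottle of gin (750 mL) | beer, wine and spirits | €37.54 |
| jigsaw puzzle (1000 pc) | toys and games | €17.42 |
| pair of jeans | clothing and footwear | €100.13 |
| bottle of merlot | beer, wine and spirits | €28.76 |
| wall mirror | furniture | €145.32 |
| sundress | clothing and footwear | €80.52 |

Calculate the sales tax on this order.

Action figure €27.30: toys and games → 3.75% + 2.5% district = 6.25% → €1.71
Bottle of gin (750 mL) €37.54: beer, wine and spirits → 8.75% + 0% district = 8.75% → €3.28
Jigsaw puzzle (1000 pc) €17.42: toys and games → 3.75% + 2.5% district = 6.25% → €1.09
Pair of jeans €100.13: clothing and footwear → 0% + 1.25% district = 1.25% → €1.25
Bottle of merlot €28.76: beer, wine and spirits → 8.75% + 0% district = 8.75% → €2.52
Wall mirror €145.32: furniture → 8.5% + 1% district = 9.5% → €13.81
Sundress €80.52: clothing and footwear → 0% + 1.25% district = 1.25% → €1.01
Total tax = €1.71 + €3.28 + €1.09 + €1.25 + €2.52 + €13.81 + €1.01 = €24.67

€24.67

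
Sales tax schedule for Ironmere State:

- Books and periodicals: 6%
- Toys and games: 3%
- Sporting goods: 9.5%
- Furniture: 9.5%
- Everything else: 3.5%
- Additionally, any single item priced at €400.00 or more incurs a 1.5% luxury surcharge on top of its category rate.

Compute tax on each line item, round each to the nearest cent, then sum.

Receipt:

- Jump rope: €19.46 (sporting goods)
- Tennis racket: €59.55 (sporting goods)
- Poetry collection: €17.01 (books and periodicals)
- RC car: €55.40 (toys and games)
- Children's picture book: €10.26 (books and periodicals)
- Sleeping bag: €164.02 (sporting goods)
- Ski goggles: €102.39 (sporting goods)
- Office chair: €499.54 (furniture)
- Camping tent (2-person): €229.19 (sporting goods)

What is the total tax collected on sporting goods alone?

Jump rope €19.46: sporting goods → 9.5% → €1.85
Tennis racket €59.55: sporting goods → 9.5% → €5.66
Sleeping bag €164.02: sporting goods → 9.5% → €15.58
Ski goggles €102.39: sporting goods → 9.5% → €9.73
Camping tent (2-person) €229.19: sporting goods → 9.5% → €21.77
Tax on sporting goods = €1.85 + €5.66 + €15.58 + €9.73 + €21.77 = €54.59

€54.59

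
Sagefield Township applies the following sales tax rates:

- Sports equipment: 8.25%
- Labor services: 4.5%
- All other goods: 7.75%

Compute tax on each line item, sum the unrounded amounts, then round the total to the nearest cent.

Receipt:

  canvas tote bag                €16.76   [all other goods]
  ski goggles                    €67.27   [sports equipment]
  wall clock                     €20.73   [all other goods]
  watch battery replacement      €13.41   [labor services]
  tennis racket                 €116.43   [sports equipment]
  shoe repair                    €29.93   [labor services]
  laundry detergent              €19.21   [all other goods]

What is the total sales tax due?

Canvas tote bag €16.76: all other goods → 7.75% → €1.2989
Ski goggles €67.27: sports equipment → 8.25% → €5.549775
Wall clock €20.73: all other goods → 7.75% → €1.606575
Watch battery replacement €13.41: labor services → 4.5% → €0.60345
Tennis racket €116.43: sports equipment → 8.25% → €9.605475
Shoe repair €29.93: labor services → 4.5% → €1.34685
Laundry detergent €19.21: all other goods → 7.75% → €1.488775
Unrounded tax sum = €21.4998 → €21.50

€21.50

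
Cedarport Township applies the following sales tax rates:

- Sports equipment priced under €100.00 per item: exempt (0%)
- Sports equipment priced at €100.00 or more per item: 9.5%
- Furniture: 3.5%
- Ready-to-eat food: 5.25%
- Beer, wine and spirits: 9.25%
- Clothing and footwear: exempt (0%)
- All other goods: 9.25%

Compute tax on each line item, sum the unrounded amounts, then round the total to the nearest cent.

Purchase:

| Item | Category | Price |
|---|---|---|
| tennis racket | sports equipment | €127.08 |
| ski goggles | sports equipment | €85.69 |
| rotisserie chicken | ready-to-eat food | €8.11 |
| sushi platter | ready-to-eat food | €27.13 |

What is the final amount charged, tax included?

€261.93

Tennis racket €127.08: sports equipment, €100.00 or more → 9.5% → €12.0726
Ski goggles €85.69: sports equipment, under €100.00 → 0% → €0.00
Rotisserie chicken €8.11: ready-to-eat food → 5.25% → €0.425775
Sushi platter €27.13: ready-to-eat food → 5.25% → €1.424325
Subtotal = €248.01; unrounded tax = €13.9227 → €13.92; total due = €261.93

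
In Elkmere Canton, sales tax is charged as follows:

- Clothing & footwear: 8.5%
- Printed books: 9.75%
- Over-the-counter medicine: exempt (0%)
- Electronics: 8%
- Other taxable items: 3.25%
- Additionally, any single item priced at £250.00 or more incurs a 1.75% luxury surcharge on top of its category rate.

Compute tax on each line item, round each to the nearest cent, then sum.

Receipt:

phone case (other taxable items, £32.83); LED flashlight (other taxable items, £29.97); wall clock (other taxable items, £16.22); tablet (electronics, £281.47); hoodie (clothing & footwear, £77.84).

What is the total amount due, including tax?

£474.96

Phone case £32.83: other taxable items → 3.25% → £1.07
LED flashlight £29.97: other taxable items → 3.25% → £0.97
Wall clock £16.22: other taxable items → 3.25% → £0.53
Tablet £281.47: electronics → 8% + 1.75% surcharge = 9.75% → £27.44
Hoodie £77.84: clothing & footwear → 8.5% → £6.62
Subtotal = £438.33; tax = £36.63; total due = £474.96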